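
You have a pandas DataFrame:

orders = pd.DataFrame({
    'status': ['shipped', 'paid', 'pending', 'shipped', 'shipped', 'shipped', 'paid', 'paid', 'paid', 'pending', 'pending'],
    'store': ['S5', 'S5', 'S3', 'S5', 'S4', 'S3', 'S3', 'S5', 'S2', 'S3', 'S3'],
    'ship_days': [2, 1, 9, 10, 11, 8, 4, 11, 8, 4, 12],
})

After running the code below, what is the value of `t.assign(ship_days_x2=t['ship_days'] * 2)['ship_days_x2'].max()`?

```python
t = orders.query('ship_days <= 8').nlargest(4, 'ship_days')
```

16

filter rows where ship_days <= 8:
    status store  ship_days
0  shipped    S5          2
1     paid    S5          1
5  shipped    S3          8
6     paid    S3          4
8     paid    S2          8
9  pending    S3          4
take 4 rows with largest ship_days:
    status store  ship_days
5  shipped    S3          8
8     paid    S2          8
6     paid    S3          4
9  pending    S3          4
add column ship_days_x2 = t['ship_days'] * 2:
    status store  ship_days  ship_days_x2
5  shipped    S3          8            16
8     paid    S2          8            16
6     paid    S3          4             8
9  pending    S3          4             8
Reading off the max of column 'ship_days_x2', we get 16.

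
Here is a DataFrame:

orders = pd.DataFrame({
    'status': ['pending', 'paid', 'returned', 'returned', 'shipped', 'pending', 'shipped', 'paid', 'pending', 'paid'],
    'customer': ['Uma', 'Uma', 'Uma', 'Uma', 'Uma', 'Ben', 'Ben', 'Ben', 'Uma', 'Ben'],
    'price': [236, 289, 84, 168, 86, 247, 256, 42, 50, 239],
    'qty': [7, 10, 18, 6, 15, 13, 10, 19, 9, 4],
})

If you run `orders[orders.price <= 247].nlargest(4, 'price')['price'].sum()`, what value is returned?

890

filter rows where price <= 247:
     status customer  price  qty
0   pending      Uma    236    7
2  returned      Uma     84   18
3  returned      Uma    168    6
4   shipped      Uma     86   15
5   pending      Ben    247   13
7      paid      Ben     42   19
8   pending      Uma     50    9
9      paid      Ben    239    4
take 4 rows with largest price:
     status customer  price  qty
5   pending      Ben    247   13
9      paid      Ben    239    4
0   pending      Uma    236    7
3  returned      Uma    168    6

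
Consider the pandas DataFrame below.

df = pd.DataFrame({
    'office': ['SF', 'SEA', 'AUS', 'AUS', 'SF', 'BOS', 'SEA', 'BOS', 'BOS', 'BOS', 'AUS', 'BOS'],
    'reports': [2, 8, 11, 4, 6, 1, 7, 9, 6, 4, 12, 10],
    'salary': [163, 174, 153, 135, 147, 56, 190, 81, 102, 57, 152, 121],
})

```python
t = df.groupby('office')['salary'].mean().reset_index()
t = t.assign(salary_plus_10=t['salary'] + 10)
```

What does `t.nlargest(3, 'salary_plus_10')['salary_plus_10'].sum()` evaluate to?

513.666666667

group by office, mean of salary:
office
AUS    146.666667
BOS     83.400000
SEA    182.000000
SF     155.000000
Name: salary, dtype: float64
reset_index():
  office      salary
0    AUS  146.666667
1    BOS   83.400000
2    SEA  182.000000
3     SF  155.000000
add column salary_plus_10 = t['salary'] + 10:
  office      salary  salary_plus_10
0    AUS  146.666667      156.666667
1    BOS   83.400000       93.400000
2    SEA  182.000000      192.000000
3     SF  155.000000      165.000000
take 3 rows with largest salary_plus_10:
  office      salary  salary_plus_10
2    SEA  182.000000      192.000000
3     SF  155.000000      165.000000
0    AUS  146.666667      156.666667
sum of column 'salary_plus_10' → 513.666666667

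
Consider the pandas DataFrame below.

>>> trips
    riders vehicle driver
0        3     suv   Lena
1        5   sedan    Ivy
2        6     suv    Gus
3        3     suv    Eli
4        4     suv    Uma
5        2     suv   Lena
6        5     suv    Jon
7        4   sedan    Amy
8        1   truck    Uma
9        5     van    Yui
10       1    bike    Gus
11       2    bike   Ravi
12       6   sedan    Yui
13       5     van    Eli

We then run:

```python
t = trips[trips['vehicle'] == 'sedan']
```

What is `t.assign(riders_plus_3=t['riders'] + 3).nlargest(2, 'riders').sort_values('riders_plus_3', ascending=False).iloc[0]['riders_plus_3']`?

9

filter rows where vehicle == 'sedan':
    riders vehicle driver
1        5   sedan    Ivy
7        4   sedan    Amy
12       6   sedan    Yui
add column riders_plus_3 = t['riders'] + 3:
    riders vehicle driver  riders_plus_3
1        5   sedan    Ivy              8
7        4   sedan    Amy              7
12       6   sedan    Yui              9
take 2 rows with largest riders:
    riders vehicle driver  riders_plus_3
12       6   sedan    Yui              9
1        5   sedan    Ivy              8
sort by riders_plus_3 descending:
    riders vehicle driver  riders_plus_3
12       6   sedan    Yui              9
1        5   sedan    Ivy              8
Then the value at position 0, column 'riders_plus_3': 9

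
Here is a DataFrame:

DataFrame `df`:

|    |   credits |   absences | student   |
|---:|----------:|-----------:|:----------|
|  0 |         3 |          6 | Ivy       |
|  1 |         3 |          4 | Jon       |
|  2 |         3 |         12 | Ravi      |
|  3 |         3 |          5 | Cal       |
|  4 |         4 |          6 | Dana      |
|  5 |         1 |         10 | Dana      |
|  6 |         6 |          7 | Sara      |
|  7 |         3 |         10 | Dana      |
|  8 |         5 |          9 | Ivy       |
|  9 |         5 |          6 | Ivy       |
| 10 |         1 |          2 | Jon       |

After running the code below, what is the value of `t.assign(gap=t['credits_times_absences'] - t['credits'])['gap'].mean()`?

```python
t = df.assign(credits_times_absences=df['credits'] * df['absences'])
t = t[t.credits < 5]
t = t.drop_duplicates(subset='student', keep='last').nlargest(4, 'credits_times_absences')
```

21.75

add column credits_times_absences = df['credits'] * df['absences']:
    credits  absences student  credits_times_absences
0         3         6     Ivy                      18
1         3         4     Jon                      12
2         3        12    Ravi                      36
3         3         5     Cal                      15
4         4         6    Dana                      24
5         1        10    Dana                      10
6         6         7    Sara                      42
7         3        10    Dana                      30
8         5         9     Ivy                      45
9         5         6     Ivy                      30
10        1         2     Jon                       2
filter rows where credits < 5:
    credits  absences student  credits_times_absences
0         3         6     Ivy                      18
1         3         4     Jon                      12
2         3        12    Ravi                      36
3         3         5     Cal                      15
4         4         6    Dana                      24
5         1        10    Dana                      10
7         3        10    Dana                      30
10        1         2     Jon                       2
drop duplicate student (keep=last):
    credits  absences student  credits_times_absences
0         3         6     Ivy                      18
2         3        12    Ravi                      36
3         3         5     Cal                      15
7         3        10    Dana                      30
10        1         2     Jon                       2
take 4 rows with largest credits_times_absences:
   credits  absences student  credits_times_absences
2        3        12    Ravi                      36
7        3        10    Dana                      30
0        3         6     Ivy                      18
3        3         5     Cal                      15
add column gap = t['credits_times_absences'] - t['credits']:
   credits  absences student  credits_times_absences  gap
2        3        12    Ravi                      36   33
7        3        10    Dana                      30   27
0        3         6     Ivy                      18   15
3        3         5     Cal                      15   12
So mean() = 21.75.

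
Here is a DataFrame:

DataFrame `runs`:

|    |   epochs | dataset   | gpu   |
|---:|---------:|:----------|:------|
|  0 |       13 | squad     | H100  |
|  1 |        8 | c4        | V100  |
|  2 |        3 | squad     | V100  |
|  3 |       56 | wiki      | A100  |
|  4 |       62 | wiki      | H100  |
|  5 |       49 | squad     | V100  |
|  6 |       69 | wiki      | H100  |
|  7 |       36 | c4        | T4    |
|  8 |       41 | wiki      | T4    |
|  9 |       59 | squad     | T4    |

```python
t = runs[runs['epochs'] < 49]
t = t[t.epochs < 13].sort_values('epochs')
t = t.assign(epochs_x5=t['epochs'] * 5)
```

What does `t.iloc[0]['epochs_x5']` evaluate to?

filter rows where epochs < 49:
   epochs dataset   gpu
0      13   squad  H100
1       8      c4  V100
2       3   squad  V100
7      36      c4    T4
8      41    wiki    T4
filter rows where epochs < 13:
   epochs dataset   gpu
1       8      c4  V100
2       3   squad  V100
sort by epochs:
   epochs dataset   gpu
2       3   squad  V100
1       8      c4  V100
add column epochs_x5 = t['epochs'] * 5:
   epochs dataset   gpu  epochs_x5
2       3   squad  V100         15
1       8      c4  V100         40
The value at position 0, column 'epochs_x5' is 15.

15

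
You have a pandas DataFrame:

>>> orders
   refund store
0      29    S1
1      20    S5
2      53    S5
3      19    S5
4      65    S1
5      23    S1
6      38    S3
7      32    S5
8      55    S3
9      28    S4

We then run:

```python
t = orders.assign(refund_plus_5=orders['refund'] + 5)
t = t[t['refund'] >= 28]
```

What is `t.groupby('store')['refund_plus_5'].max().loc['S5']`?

58

add column refund_plus_5 = orders['refund'] + 5:
   refund store  refund_plus_5
0      29    S1             34
1      20    S5             25
2      53    S5             58
3      19    S5             24
4      65    S1             70
5      23    S1             28
6      38    S3             43
7      32    S5             37
8      55    S3             60
9      28    S4             33
filter rows where refund >= 28:
   refund store  refund_plus_5
0      29    S1             34
2      53    S5             58
4      65    S1             70
6      38    S3             43
7      32    S5             37
8      55    S3             60
9      28    S4             33
group by store, max of refund_plus_5:
store
S1    70
S3    60
S4    33
S5    58
Name: refund_plus_5, dtype: int64
Finally, value at index 'S5' = 58.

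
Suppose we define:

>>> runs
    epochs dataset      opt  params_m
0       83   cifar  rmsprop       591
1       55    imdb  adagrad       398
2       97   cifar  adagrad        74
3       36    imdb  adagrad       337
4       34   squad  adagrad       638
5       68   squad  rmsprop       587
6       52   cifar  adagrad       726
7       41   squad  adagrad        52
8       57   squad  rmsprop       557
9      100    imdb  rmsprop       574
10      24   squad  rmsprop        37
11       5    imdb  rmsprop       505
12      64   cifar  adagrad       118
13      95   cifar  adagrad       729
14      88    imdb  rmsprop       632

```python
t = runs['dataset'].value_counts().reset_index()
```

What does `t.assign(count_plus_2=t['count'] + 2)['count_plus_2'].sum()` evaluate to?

21

value_counts of dataset:
dataset
cifar    5
imdb     5
squad    5
Name: count, dtype: int64
reset_index():
  dataset  count
0   cifar      5
1    imdb      5
2   squad      5
add column count_plus_2 = t['count'] + 2:
  dataset  count  count_plus_2
0   cifar      5             7
1    imdb      5             7
2   squad      5             7
So sum() = 21.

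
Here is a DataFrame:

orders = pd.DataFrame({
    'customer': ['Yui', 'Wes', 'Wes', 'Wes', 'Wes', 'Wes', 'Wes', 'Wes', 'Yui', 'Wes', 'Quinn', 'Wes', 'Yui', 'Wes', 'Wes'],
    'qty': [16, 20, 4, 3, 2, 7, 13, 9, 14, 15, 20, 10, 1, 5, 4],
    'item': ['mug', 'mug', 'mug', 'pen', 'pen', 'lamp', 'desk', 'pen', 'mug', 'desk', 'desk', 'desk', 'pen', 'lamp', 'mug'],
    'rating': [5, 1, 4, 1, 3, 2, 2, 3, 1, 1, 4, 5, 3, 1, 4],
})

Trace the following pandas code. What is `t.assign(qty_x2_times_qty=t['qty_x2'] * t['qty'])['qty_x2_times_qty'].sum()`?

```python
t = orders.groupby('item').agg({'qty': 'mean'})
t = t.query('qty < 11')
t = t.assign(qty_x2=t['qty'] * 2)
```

100.125

group by item, mean of qty:
        qty
item       
desk  14.50
lamp   6.00
mug   11.60
pen    3.75
filter rows where qty < 11:
       qty
item      
lamp  6.00
pen   3.75
add column qty_x2 = t['qty'] * 2:
       qty  qty_x2
item              
lamp  6.00    12.0
pen   3.75     7.5
add column qty_x2_times_qty = t['qty_x2'] * t['qty']:
       qty  qty_x2  qty_x2_times_qty
item                                
lamp  6.00    12.0            72.000
pen   3.75     7.5            28.125
sum of column 'qty_x2_times_qty' → 100.125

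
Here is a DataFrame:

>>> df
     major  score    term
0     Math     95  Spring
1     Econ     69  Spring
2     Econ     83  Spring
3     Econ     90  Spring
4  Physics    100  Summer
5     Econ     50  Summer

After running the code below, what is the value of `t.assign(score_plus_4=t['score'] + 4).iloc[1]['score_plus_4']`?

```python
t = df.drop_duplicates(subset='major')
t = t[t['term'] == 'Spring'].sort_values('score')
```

drop duplicate major (keep=first):
     major  score    term
0     Math     95  Spring
1     Econ     69  Spring
4  Physics    100  Summer
filter rows where term == 'Spring':
  major  score    term
0  Math     95  Spring
1  Econ     69  Spring
sort by score:
  major  score    term
1  Econ     69  Spring
0  Math     95  Spring
add column score_plus_4 = t['score'] + 4:
  major  score    term  score_plus_4
1  Econ     69  Spring            73
0  Math     95  Spring            99
So iloc[1]['score_plus_4'] = 99.

99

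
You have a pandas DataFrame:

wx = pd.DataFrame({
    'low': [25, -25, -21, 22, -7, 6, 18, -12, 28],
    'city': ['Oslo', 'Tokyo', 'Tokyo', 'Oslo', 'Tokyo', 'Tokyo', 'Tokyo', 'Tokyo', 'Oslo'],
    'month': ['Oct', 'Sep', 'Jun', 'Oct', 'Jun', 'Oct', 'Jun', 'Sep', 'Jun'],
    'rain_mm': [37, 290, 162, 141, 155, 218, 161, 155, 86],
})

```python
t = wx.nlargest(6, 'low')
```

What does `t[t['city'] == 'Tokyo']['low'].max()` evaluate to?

18

take 6 rows with largest low:
   low   city month  rain_mm
8   28   Oslo   Jun       86
0   25   Oslo   Oct       37
3   22   Oslo   Oct      141
6   18  Tokyo   Jun      161
5    6  Tokyo   Oct      218
4   -7  Tokyo   Jun      155
filter rows where city == 'Tokyo':
   low   city month  rain_mm
6   18  Tokyo   Jun      161
5    6  Tokyo   Oct      218
4   -7  Tokyo   Jun      155
Reading off the max of column 'low', we get 18.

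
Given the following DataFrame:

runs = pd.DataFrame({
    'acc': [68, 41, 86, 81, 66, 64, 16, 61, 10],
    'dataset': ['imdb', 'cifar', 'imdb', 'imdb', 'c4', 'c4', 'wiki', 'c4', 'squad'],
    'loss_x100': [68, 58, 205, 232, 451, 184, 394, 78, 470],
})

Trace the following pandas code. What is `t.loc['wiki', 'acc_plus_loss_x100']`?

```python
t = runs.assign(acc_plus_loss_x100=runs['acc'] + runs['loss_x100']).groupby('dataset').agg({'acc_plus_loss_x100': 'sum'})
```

410

add column acc_plus_loss_x100 = runs['acc'] + runs['loss_x100']:
   acc dataset  loss_x100  acc_plus_loss_x100
0   68    imdb         68                 136
1   41   cifar         58                  99
2   86    imdb        205                 291
3   81    imdb        232                 313
4   66      c4        451                 517
5   64      c4        184                 248
6   16    wiki        394                 410
7   61      c4         78                 139
8   10   squad        470                 480
group by dataset, sum of acc_plus_loss_x100:
         acc_plus_loss_x100
dataset                    
c4                      904
cifar                    99
imdb                    740
squad                   480
wiki                    410
So loc['wiki', 'acc_plus_loss_x100'] = 410.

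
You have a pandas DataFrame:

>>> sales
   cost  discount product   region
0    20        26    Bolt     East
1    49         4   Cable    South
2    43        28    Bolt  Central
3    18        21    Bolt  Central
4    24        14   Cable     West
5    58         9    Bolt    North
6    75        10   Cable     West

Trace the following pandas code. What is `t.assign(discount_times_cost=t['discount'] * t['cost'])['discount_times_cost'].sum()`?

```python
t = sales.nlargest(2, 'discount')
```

take 2 rows with largest discount:
   cost  discount product   region
2    43        28    Bolt  Central
0    20        26    Bolt     East
add column discount_times_cost = t['discount'] * t['cost']:
   cost  discount product   region  discount_times_cost
2    43        28    Bolt  Central                 1204
0    20        26    Bolt     East                  520
Then the sum of column 'discount_times_cost': 1724

1724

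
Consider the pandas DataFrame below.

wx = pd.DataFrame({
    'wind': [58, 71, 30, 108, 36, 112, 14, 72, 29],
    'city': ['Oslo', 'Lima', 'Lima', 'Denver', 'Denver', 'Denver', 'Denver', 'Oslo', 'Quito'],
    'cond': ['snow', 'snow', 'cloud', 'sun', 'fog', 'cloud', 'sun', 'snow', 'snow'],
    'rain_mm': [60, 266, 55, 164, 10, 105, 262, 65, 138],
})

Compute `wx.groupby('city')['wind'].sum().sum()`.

530

group by city, sum of wind:
city
Denver    270
Lima      101
Oslo      130
Quito      29
Name: wind, dtype: int64
Reading off the sum of the resulting series, we get 530.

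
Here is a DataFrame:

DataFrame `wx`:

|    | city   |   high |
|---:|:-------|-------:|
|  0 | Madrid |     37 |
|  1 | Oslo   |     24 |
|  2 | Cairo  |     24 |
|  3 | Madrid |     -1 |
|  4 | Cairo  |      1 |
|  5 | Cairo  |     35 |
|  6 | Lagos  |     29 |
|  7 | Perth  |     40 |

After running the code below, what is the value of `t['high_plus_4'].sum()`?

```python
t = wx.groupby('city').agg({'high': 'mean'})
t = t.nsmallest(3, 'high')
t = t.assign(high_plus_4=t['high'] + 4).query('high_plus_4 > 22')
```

52.0

group by city, mean of high:
        high
city        
Cairo   20.0
Lagos   29.0
Madrid  18.0
Oslo    24.0
Perth   40.0
take 3 rows with smallest high:
        high
city        
Madrid  18.0
Cairo   20.0
Oslo    24.0
add column high_plus_4 = t['high'] + 4:
        high  high_plus_4
city                     
Madrid  18.0         22.0
Cairo   20.0         24.0
Oslo    24.0         28.0
filter rows where high_plus_4 > 22:
       high  high_plus_4
city                    
Cairo  20.0         24.0
Oslo   24.0         28.0
Finally, sum of column 'high_plus_4' = 52.0.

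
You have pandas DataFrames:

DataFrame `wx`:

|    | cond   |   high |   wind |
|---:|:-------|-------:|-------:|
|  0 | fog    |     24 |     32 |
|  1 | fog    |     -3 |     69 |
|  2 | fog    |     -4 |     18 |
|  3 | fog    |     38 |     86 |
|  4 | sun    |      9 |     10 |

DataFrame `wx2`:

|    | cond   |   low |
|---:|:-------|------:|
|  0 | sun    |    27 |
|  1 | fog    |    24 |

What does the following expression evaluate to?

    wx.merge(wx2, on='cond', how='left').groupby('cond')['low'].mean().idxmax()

merge on 'cond' (how='left') → 5 rows:
  cond  high  wind  low
0  fog    24    32   24
1  fog    -3    69   24
2  fog    -4    18   24
3  fog    38    86   24
4  sun     9    10   27
group by cond, mean of low:
cond
fog    24.0
sun    27.0
Name: low, dtype: float64
Then the label with the largest value: sun

sun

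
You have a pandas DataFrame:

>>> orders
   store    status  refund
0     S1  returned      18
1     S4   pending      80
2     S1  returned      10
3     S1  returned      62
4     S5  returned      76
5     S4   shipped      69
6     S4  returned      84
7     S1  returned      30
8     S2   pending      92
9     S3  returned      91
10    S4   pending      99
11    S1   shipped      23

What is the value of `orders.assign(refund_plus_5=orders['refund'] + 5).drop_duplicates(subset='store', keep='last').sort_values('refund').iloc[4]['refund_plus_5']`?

add column refund_plus_5 = orders['refund'] + 5:
   store    status  refund  refund_plus_5
0     S1  returned      18             23
1     S4   pending      80             85
2     S1  returned      10             15
3     S1  returned      62             67
4     S5  returned      76             81
5     S4   shipped      69             74
6     S4  returned      84             89
7     S1  returned      30             35
8     S2   pending      92             97
9     S3  returned      91             96
10    S4   pending      99            104
11    S1   shipped      23             28
drop duplicate store (keep=last):
   store    status  refund  refund_plus_5
4     S5  returned      76             81
8     S2   pending      92             97
9     S3  returned      91             96
10    S4   pending      99            104
11    S1   shipped      23             28
sort by refund:
   store    status  refund  refund_plus_5
11    S1   shipped      23             28
4     S5  returned      76             81
9     S3  returned      91             96
8     S2   pending      92             97
10    S4   pending      99            104

104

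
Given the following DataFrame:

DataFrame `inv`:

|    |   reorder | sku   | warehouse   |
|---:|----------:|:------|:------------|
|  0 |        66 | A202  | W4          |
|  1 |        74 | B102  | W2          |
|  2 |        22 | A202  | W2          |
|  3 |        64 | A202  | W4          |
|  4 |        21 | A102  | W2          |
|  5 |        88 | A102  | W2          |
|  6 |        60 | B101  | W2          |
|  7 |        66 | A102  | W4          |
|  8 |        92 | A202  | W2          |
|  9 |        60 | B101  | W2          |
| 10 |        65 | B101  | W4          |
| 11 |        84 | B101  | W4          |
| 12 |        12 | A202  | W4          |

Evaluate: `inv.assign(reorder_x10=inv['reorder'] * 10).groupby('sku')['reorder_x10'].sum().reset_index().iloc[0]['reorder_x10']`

add column reorder_x10 = inv['reorder'] * 10:
    reorder   sku warehouse  reorder_x10
0        66  A202        W4          660
1        74  B102        W2          740
2        22  A202        W2          220
3        64  A202        W4          640
4        21  A102        W2          210
5        88  A102        W2          880
6        60  B101        W2          600
7        66  A102        W4          660
8        92  A202        W2          920
9        60  B101        W2          600
10       65  B101        W4          650
11       84  B101        W4          840
12       12  A202        W4          120
group by sku, sum of reorder_x10:
sku
A102    1750
A202    2560
B101    2690
B102     740
Name: reorder_x10, dtype: int64
reset_index():
    sku  reorder_x10
0  A102         1750
1  A202         2560
2  B101         2690
3  B102          740
Reading off the value at position 0, column 'reorder_x10', we get 1750.

1750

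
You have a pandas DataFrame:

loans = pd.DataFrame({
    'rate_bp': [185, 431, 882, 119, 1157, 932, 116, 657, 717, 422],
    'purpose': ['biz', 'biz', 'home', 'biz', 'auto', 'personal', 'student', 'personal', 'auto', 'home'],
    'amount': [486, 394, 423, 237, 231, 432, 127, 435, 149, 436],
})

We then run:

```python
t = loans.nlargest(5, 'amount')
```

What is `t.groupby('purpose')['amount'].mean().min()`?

429.5

take 5 rows with largest amount:
   rate_bp   purpose  amount
0      185       biz     486
9      422      home     436
7      657  personal     435
5      932  personal     432
2      882      home     423
group by purpose, mean of amount:
purpose
biz         486.0
home        429.5
personal    433.5
Name: amount, dtype: float64
Taking the min of the resulting series gives 429.5.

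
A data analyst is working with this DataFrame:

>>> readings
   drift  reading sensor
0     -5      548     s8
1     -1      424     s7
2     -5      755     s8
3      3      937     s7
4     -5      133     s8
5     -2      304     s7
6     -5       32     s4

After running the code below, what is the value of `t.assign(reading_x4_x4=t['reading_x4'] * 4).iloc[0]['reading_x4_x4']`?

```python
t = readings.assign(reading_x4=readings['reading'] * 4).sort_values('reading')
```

512

add column reading_x4 = readings['reading'] * 4:
   drift  reading sensor  reading_x4
0     -5      548     s8        2192
1     -1      424     s7        1696
2     -5      755     s8        3020
3      3      937     s7        3748
4     -5      133     s8         532
5     -2      304     s7        1216
6     -5       32     s4         128
sort by reading:
   drift  reading sensor  reading_x4
6     -5       32     s4         128
4     -5      133     s8         532
5     -2      304     s7        1216
1     -1      424     s7        1696
0     -5      548     s8        2192
2     -5      755     s8        3020
3      3      937     s7        3748
add column reading_x4_x4 = t['reading_x4'] * 4:
   drift  reading sensor  reading_x4  reading_x4_x4
6     -5       32     s4         128            512
4     -5      133     s8         532           2128
5     -2      304     s7        1216           4864
1     -1      424     s7        1696           6784
0     -5      548     s8        2192           8768
2     -5      755     s8        3020          12080
3      3      937     s7        3748          14992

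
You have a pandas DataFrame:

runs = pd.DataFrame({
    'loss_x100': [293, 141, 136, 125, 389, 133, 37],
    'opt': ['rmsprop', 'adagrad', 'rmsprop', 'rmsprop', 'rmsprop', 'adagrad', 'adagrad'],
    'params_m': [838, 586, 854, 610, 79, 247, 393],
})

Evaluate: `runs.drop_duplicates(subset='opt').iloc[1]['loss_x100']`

drop duplicate opt (keep=first):
   loss_x100      opt  params_m
0        293  rmsprop       838
1        141  adagrad       586
Reading off the value at position 1, column 'loss_x100', we get 141.

141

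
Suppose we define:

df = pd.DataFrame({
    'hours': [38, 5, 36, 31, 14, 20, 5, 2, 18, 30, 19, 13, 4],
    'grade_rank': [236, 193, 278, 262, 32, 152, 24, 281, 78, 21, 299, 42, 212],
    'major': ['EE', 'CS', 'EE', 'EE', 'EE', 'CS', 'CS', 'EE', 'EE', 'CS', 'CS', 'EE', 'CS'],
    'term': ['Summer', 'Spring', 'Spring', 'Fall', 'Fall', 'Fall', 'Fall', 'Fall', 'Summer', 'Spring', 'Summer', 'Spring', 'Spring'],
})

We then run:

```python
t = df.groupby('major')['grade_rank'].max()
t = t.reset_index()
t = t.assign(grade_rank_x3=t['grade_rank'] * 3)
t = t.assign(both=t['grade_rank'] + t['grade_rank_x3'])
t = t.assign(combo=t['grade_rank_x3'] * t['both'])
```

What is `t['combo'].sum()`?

group by major, max of grade_rank:
major
CS    299
EE    281
Name: grade_rank, dtype: int64
reset_index():
  major  grade_rank
0    CS         299
1    EE         281
add column grade_rank_x3 = t['grade_rank'] * 3:
  major  grade_rank  grade_rank_x3
0    CS         299            897
1    EE         281            843
add column both = t['grade_rank'] + t['grade_rank_x3']:
  major  grade_rank  grade_rank_x3  both
0    CS         299            897  1196
1    EE         281            843  1124
add column combo = t['grade_rank_x3'] * t['both']:
  major  grade_rank  grade_rank_x3  both    combo
0    CS         299            897  1196  1072812
1    EE         281            843  1124   947532
sum of column 'combo' → 2020344

2020344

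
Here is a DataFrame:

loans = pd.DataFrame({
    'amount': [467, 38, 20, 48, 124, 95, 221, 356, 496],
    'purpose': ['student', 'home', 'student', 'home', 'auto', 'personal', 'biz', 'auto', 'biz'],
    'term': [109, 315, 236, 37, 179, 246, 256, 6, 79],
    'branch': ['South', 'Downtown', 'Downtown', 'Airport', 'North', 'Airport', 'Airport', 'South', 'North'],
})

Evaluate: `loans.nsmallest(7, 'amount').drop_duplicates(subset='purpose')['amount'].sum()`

498

take 7 rows with smallest amount:
   amount   purpose  term    branch
2      20   student   236  Downtown
1      38      home   315  Downtown
3      48      home    37   Airport
5      95  personal   246   Airport
4     124      auto   179     North
6     221       biz   256   Airport
7     356      auto     6     South
drop duplicate purpose (keep=first):
   amount   purpose  term    branch
2      20   student   236  Downtown
1      38      home   315  Downtown
5      95  personal   246   Airport
4     124      auto   179     North
6     221       biz   256   Airport
sum of column 'amount' → 498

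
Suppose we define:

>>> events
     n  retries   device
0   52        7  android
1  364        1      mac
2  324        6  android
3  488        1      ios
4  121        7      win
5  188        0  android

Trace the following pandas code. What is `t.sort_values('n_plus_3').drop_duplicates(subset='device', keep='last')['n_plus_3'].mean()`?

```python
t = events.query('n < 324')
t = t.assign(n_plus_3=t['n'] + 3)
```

157.5

filter rows where n < 324:
     n  retries   device
0   52        7  android
4  121        7      win
5  188        0  android
add column n_plus_3 = t['n'] + 3:
     n  retries   device  n_plus_3
0   52        7  android        55
4  121        7      win       124
5  188        0  android       191
sort by n_plus_3:
     n  retries   device  n_plus_3
0   52        7  android        55
4  121        7      win       124
5  188        0  android       191
drop duplicate device (keep=last):
     n  retries   device  n_plus_3
4  121        7      win       124
5  188        0  android       191
Finally, mean of column 'n_plus_3' = 157.5.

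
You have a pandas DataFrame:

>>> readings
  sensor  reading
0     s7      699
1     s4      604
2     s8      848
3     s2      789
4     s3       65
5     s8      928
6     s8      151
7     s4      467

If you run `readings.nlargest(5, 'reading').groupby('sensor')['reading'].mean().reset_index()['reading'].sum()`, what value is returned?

2980.0

take 5 rows with largest reading:
  sensor  reading
5     s8      928
2     s8      848
3     s2      789
0     s7      699
1     s4      604
group by sensor, mean of reading:
sensor
s2    789.0
s4    604.0
s7    699.0
s8    888.0
Name: reading, dtype: float64
reset_index():
  sensor  reading
0     s2    789.0
1     s4    604.0
2     s7    699.0
3     s8    888.0
Taking the sum of column 'reading' gives 2980.0.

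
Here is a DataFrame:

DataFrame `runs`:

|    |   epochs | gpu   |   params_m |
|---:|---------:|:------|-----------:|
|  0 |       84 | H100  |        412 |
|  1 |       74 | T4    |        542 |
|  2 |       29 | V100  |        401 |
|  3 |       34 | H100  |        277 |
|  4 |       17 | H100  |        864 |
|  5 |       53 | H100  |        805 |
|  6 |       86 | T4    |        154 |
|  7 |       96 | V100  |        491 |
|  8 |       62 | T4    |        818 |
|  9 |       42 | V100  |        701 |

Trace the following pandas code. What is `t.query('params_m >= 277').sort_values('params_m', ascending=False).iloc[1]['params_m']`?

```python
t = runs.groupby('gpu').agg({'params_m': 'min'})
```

group by gpu, min of params_m:
      params_m
gpu           
H100       277
T4         154
V100       401
filter rows where params_m >= 277:
      params_m
gpu           
H100       277
V100       401
sort by params_m descending:
      params_m
gpu           
V100       401
H100       277

277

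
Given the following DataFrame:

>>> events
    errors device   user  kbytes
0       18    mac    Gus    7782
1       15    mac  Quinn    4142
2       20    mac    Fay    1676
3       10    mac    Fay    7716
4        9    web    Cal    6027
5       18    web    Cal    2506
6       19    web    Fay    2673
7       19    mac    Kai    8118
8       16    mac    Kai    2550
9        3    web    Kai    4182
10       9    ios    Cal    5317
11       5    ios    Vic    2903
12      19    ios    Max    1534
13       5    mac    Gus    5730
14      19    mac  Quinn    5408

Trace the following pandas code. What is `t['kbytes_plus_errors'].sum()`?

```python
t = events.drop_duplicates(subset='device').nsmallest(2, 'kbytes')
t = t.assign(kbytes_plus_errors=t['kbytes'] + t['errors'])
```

11362

drop duplicate device (keep=first):
    errors device user  kbytes
0       18    mac  Gus    7782
4        9    web  Cal    6027
10       9    ios  Cal    5317
take 2 rows with smallest kbytes:
    errors device user  kbytes
10       9    ios  Cal    5317
4        9    web  Cal    6027
add column kbytes_plus_errors = t['kbytes'] + t['errors']:
    errors device user  kbytes  kbytes_plus_errors
10       9    ios  Cal    5317                5326
4        9    web  Cal    6027                6036
So sum() = 11362.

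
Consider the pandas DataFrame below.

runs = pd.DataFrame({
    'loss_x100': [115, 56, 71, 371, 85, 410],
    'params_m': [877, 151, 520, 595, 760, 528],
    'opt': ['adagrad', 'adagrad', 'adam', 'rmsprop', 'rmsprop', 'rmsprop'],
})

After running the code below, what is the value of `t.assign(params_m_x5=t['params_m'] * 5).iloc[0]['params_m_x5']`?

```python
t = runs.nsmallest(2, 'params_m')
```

755

take 2 rows with smallest params_m:
   loss_x100  params_m      opt
1         56       151  adagrad
2         71       520     adam
add column params_m_x5 = t['params_m'] * 5:
   loss_x100  params_m      opt  params_m_x5
1         56       151  adagrad          755
2         71       520     adam         2600
Hence 755.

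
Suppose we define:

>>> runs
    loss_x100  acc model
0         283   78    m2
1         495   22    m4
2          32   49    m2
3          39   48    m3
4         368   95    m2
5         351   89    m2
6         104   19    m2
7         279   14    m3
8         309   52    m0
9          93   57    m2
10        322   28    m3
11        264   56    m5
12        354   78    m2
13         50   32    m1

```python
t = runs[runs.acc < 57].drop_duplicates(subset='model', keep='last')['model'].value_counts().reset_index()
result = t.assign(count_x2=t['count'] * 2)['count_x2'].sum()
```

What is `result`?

filter rows where acc < 57:
    loss_x100  acc model
1         495   22    m4
2          32   49    m2
3          39   48    m3
6         104   19    m2
7         279   14    m3
8         309   52    m0
10        322   28    m3
11        264   56    m5
13         50   32    m1
drop duplicate model (keep=last):
    loss_x100  acc model
1         495   22    m4
6         104   19    m2
8         309   52    m0
10        322   28    m3
11        264   56    m5
13         50   32    m1
value_counts of model:
model
m4    1
m2    1
m0    1
m3    1
m5    1
m1    1
Name: count, dtype: int64
reset_index():
  model  count
0    m4      1
1    m2      1
2    m0      1
3    m3      1
4    m5      1
5    m1      1
add column count_x2 = t['count'] * 2:
  model  count  count_x2
0    m4      1         2
1    m2      1         2
2    m0      1         2
3    m3      1         2
4    m5      1         2
5    m1      1         2
Finally, sum of column 'count_x2' = 12.

12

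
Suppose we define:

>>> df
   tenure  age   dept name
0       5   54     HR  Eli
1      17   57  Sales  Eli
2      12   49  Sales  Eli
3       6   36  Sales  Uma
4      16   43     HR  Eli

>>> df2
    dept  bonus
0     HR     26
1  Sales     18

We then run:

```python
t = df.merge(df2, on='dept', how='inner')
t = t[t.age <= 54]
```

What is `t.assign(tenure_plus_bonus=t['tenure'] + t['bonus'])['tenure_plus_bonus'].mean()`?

31.75

merge on 'dept' (how='inner') → 5 rows:
   tenure  age   dept name  bonus
0       5   54     HR  Eli     26
1      17   57  Sales  Eli     18
2      12   49  Sales  Eli     18
3       6   36  Sales  Uma     18
4      16   43     HR  Eli     26
filter rows where age <= 54:
   tenure  age   dept name  bonus
0       5   54     HR  Eli     26
2      12   49  Sales  Eli     18
3       6   36  Sales  Uma     18
4      16   43     HR  Eli     26
add column tenure_plus_bonus = t['tenure'] + t['bonus']:
   tenure  age   dept name  bonus  tenure_plus_bonus
0       5   54     HR  Eli     26                 31
2      12   49  Sales  Eli     18                 30
3       6   36  Sales  Uma     18                 24
4      16   43     HR  Eli     26                 42
Taking the mean of column 'tenure_plus_bonus' gives 31.75.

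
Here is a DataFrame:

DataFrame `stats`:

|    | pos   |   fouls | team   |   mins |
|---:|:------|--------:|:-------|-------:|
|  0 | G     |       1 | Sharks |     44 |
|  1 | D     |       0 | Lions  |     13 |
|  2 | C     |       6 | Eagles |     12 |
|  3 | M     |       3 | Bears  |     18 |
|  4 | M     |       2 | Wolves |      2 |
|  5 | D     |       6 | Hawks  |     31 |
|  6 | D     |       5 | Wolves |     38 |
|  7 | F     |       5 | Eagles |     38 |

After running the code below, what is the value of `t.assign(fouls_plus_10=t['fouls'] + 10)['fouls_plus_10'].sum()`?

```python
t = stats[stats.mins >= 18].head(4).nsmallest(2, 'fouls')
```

24

filter rows where mins >= 18:
  pos  fouls    team  mins
0   G      1  Sharks    44
3   M      3   Bears    18
5   D      6   Hawks    31
6   D      5  Wolves    38
7   F      5  Eagles    38
take first 4 rows:
  pos  fouls    team  mins
0   G      1  Sharks    44
3   M      3   Bears    18
5   D      6   Hawks    31
6   D      5  Wolves    38
take 2 rows with smallest fouls:
  pos  fouls    team  mins
0   G      1  Sharks    44
3   M      3   Bears    18
add column fouls_plus_10 = t['fouls'] + 10:
  pos  fouls    team  mins  fouls_plus_10
0   G      1  Sharks    44             11
3   M      3   Bears    18             13
So sum() = 24.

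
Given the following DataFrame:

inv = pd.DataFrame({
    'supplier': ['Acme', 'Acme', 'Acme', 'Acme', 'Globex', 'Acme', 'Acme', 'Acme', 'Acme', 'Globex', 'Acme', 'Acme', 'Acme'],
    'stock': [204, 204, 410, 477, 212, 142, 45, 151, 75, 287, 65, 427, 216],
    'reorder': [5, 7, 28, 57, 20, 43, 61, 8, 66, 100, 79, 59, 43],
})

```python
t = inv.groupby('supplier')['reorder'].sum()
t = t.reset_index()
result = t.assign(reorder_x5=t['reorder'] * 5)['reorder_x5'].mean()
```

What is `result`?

1440.0

group by supplier, sum of reorder:
supplier
Acme      456
Globex    120
Name: reorder, dtype: int64
reset_index():
  supplier  reorder
0     Acme      456
1   Globex      120
add column reorder_x5 = t['reorder'] * 5:
  supplier  reorder  reorder_x5
0     Acme      456        2280
1   Globex      120         600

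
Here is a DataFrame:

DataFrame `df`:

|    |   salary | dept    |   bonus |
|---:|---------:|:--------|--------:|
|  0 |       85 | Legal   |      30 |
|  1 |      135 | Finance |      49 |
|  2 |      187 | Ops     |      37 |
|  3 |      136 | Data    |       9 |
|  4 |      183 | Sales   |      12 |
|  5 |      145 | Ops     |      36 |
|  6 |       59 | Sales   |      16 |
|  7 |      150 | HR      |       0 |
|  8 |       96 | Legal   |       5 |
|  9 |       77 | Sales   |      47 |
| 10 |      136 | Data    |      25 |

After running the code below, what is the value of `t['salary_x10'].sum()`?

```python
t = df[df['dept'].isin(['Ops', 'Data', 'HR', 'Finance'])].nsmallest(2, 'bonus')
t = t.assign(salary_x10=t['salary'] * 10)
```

filter rows where dept in ['Ops', 'Data', 'HR', 'Finance']:
    salary     dept  bonus
1      135  Finance     49
2      187      Ops     37
3      136     Data      9
5      145      Ops     36
7      150       HR      0
10     136     Data     25
take 2 rows with smallest bonus:
   salary  dept  bonus
7     150    HR      0
3     136  Data      9
add column salary_x10 = t['salary'] * 10:
   salary  dept  bonus  salary_x10
7     150    HR      0        1500
3     136  Data      9        1360
Taking the sum of column 'salary_x10' gives 2860.

2860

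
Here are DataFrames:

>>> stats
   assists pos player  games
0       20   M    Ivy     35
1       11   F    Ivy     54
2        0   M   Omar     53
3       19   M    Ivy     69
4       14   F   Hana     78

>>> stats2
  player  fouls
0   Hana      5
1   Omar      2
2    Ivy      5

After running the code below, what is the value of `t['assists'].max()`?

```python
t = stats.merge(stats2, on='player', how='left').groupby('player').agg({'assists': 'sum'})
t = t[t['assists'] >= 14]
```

merge on 'player' (how='left') → 5 rows:
   assists pos player  games  fouls
0       20   M    Ivy     35      5
1       11   F    Ivy     54      5
2        0   M   Omar     53      2
3       19   M    Ivy     69      5
4       14   F   Hana     78      5
group by player, sum of assists:
        assists
player         
Hana         14
Ivy          50
Omar          0
filter rows where assists >= 14:
        assists
player         
Hana         14
Ivy          50
Reading off the max of column 'assists', we get 50.

50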